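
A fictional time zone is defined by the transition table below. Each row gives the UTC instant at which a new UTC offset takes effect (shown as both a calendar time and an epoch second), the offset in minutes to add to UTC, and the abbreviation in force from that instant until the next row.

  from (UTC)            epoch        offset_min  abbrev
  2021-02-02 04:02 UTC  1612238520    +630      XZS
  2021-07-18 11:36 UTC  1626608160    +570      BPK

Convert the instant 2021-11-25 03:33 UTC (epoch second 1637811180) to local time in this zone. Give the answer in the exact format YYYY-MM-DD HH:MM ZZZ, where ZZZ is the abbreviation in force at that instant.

Query: 2021-11-25 03:33 UTC
Rule 2/2 (BPK, +09:30): 2021-07-18 11:36 UTC ≤ query < +∞
3·60 + 33 + 570 = 783 min
783 = 0·1440 + 783; 783 = 13·60 + 3 → 13:03, same day
→ 2021-11-25 13:03 BPK

2021-11-25 13:03 BPK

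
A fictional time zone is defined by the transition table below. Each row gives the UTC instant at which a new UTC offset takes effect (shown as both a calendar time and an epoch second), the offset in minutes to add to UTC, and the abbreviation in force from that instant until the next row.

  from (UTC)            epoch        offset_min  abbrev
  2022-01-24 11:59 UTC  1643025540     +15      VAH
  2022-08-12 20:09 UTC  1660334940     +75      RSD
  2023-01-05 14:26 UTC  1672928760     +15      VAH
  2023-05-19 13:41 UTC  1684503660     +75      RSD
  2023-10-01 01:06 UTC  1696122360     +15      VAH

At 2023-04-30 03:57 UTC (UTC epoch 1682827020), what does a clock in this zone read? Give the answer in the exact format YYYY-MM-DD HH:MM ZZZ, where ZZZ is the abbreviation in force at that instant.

2023-04-30 04:12 VAH

Query: 2023-04-30 03:57 UTC
Rule 3/5 (VAH, +00:15): 2023-01-05 14:26 UTC ≤ query < 2023-05-19 13:41 UTC
3·60 + 57 + 15 = 252 min
252 = 0·1440 + 252; 252 = 4·60 + 12 → 04:12, same day
→ 2023-04-30 04:12 VAH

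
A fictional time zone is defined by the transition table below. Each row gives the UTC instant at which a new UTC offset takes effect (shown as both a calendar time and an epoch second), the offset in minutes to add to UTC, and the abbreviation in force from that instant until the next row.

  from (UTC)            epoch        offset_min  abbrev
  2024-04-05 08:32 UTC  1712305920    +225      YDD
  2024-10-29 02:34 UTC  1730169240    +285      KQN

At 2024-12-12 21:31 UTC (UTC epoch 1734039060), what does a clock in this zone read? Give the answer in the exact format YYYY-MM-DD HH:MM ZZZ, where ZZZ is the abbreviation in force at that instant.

2024-12-13 02:16 KQN

Query: 2024-12-12 21:31 UTC
Rule 2/2 (KQN, +04:45): 2024-10-29 02:34 UTC ≤ query < +∞
21·60 + 31 + 285 = 1576 min
1576 = 1·1440 + 136; 136 = 2·60 + 16 → 02:16, 2024-12-12 + 1 day = 2024-12-13
→ 2024-12-13 02:16 KQN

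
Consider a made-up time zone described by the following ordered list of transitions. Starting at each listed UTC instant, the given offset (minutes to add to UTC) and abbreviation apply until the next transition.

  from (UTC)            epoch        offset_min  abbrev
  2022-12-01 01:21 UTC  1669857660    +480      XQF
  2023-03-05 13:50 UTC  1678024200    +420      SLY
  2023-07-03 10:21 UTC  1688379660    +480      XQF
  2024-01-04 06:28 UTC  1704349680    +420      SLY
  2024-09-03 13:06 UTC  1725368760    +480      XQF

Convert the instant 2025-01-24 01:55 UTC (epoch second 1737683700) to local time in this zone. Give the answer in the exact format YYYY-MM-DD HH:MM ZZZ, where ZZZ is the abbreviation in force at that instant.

2025-01-24 09:55 XQF

Query: 2025-01-24 01:55 UTC
Rule 5/5 (XQF, +08:00): 2024-09-03 13:06 UTC ≤ query < +∞
1·60 + 55 + 480 = 595 min
595 = 0·1440 + 595; 595 = 9·60 + 55 → 09:55, same day
→ 2025-01-24 09:55 XQF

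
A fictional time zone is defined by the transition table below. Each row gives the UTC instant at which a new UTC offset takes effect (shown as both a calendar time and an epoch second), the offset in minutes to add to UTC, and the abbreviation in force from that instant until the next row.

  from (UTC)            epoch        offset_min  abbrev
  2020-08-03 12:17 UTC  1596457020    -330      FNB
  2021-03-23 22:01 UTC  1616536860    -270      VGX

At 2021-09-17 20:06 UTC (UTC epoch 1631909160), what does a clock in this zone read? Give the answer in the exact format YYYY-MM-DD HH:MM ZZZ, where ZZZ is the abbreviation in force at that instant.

2021-09-17 15:36 VGX

Query: 2021-09-17 20:06 UTC
Rule 2/2 (VGX, -04:30): 2021-03-23 22:01 UTC ≤ query < +∞
20·60 + 6 - 270 = 936 min
936 = 0·1440 + 936; 936 = 15·60 + 36 → 15:36, same day
→ 2021-09-17 15:36 VGX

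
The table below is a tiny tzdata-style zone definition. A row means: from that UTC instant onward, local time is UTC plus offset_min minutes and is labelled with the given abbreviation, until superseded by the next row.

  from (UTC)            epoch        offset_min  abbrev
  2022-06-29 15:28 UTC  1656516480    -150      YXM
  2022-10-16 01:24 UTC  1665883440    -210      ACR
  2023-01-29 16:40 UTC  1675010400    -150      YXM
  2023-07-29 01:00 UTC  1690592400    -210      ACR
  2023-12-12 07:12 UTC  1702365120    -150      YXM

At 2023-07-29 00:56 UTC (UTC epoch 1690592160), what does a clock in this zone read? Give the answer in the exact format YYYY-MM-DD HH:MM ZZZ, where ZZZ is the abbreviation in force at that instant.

Query: 2023-07-29 00:56 UTC
Rule 3/5 (YXM, -02:30): 2023-01-29 16:40 UTC ≤ query < 2023-07-29 01:00 UTC
0·60 + 56 - 150 = -94 min
-94 = -1·1440 + 1346; 1346 = 22·60 + 26 → 22:26, 2023-07-29 - 1 day = 2023-07-28
→ 2023-07-28 22:26 YXM

2023-07-28 22:26 YXM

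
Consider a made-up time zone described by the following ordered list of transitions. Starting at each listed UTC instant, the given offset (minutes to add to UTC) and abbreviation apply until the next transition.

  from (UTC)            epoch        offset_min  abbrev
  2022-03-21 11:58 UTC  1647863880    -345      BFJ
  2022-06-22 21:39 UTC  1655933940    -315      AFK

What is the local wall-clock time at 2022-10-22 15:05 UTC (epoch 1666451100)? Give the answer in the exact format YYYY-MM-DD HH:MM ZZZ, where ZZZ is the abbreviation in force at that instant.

2022-10-22 09:50 AFK

Query: 2022-10-22 15:05 UTC
Rule 2/2 (AFK, -05:15): 2022-06-22 21:39 UTC ≤ query < +∞
15·60 + 5 - 315 = 590 min
590 = 0·1440 + 590; 590 = 9·60 + 50 → 09:50, same day
→ 2022-10-22 09:50 AFK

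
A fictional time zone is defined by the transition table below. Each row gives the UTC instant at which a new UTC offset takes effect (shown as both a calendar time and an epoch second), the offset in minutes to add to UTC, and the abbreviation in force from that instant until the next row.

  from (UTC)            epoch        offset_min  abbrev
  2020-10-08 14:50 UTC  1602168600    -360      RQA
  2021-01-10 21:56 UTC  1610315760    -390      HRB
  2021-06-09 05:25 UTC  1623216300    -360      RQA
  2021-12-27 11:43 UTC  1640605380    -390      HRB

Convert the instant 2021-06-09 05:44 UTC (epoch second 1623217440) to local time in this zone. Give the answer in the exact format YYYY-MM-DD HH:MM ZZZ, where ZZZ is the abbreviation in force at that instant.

2021-06-08 23:44 RQA

Query: 2021-06-09 05:44 UTC
Rule 3/4 (RQA, -06:00): 2021-06-09 05:25 UTC ≤ query < 2021-12-27 11:43 UTC
5·60 + 44 - 360 = -16 min
-16 = -1·1440 + 1424; 1424 = 23·60 + 44 → 23:44, 2021-06-09 - 1 day = 2021-06-08
→ 2021-06-08 23:44 RQA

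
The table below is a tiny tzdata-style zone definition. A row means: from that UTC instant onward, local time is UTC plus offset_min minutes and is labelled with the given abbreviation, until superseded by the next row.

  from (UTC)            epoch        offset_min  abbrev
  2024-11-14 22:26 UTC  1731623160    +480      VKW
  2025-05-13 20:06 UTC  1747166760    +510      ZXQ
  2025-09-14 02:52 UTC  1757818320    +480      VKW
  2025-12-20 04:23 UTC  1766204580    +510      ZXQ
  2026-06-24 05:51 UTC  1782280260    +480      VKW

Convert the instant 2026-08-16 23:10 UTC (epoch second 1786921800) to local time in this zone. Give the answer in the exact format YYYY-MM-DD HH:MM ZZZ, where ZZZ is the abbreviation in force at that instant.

2026-08-17 07:10 VKW

Query: 2026-08-16 23:10 UTC
Rule 5/5 (VKW, +08:00): 2026-06-24 05:51 UTC ≤ query < +∞
23·60 + 10 + 480 = 1870 min
1870 = 1·1440 + 430; 430 = 7·60 + 10 → 07:10, 2026-08-16 + 1 day = 2026-08-17
→ 2026-08-17 07:10 VKW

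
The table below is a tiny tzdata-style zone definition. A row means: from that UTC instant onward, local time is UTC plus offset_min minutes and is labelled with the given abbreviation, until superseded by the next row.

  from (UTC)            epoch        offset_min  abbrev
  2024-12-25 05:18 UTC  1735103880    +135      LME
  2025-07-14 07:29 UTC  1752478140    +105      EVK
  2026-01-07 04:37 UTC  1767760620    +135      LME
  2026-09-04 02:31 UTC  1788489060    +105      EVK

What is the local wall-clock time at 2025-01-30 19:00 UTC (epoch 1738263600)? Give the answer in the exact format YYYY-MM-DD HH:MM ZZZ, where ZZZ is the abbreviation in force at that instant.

Query: 2025-01-30 19:00 UTC
Rule 1/4 (LME, +02:15): 2024-12-25 05:18 UTC ≤ query < 2025-07-14 07:29 UTC
19·60 + 0 + 135 = 1275 min
1275 = 0·1440 + 1275; 1275 = 21·60 + 15 → 21:15, same day
→ 2025-01-30 21:15 LME

2025-01-30 21:15 LME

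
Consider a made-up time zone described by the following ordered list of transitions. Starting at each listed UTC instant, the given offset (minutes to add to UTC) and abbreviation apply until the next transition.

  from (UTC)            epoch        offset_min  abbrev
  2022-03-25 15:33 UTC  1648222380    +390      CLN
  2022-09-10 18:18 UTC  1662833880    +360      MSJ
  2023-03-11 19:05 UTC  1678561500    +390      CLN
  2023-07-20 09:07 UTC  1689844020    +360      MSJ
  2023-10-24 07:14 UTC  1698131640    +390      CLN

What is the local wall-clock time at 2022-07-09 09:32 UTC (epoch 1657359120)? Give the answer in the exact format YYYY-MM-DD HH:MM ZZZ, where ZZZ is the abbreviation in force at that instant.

Query: 2022-07-09 09:32 UTC
Rule 1/5 (CLN, +06:30): 2022-03-25 15:33 UTC ≤ query < 2022-09-10 18:18 UTC
9·60 + 32 + 390 = 962 min
962 = 0·1440 + 962; 962 = 16·60 + 2 → 16:02, same day
→ 2022-07-09 16:02 CLN

2022-07-09 16:02 CLN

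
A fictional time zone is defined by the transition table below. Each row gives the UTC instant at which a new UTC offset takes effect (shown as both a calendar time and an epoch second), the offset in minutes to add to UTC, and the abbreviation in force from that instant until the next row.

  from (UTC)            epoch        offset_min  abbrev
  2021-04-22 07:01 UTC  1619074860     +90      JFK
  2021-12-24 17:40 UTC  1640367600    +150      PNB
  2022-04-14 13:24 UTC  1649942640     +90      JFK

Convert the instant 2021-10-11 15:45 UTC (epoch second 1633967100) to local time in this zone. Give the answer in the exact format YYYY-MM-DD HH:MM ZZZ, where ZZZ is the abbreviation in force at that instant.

Query: 2021-10-11 15:45 UTC
Rule 1/3 (JFK, +01:30): 2021-04-22 07:01 UTC ≤ query < 2021-12-24 17:40 UTC
15·60 + 45 + 90 = 1035 min
1035 = 0·1440 + 1035; 1035 = 17·60 + 15 → 17:15, same day
→ 2021-10-11 17:15 JFK

2021-10-11 17:15 JFK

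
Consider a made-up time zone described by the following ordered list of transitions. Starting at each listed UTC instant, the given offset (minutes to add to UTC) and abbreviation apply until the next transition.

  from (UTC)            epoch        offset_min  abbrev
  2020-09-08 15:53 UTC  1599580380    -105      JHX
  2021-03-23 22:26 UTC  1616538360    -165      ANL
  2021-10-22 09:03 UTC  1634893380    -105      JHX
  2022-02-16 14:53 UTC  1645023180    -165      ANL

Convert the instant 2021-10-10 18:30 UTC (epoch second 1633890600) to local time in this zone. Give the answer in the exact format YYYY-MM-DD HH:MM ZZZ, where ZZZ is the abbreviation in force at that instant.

Query: 2021-10-10 18:30 UTC
Rule 2/4 (ANL, -02:45): 2021-03-23 22:26 UTC ≤ query < 2021-10-22 09:03 UTC
18·60 + 30 - 165 = 945 min
945 = 0·1440 + 945; 945 = 15·60 + 45 → 15:45, same day
→ 2021-10-10 15:45 ANL

2021-10-10 15:45 ANL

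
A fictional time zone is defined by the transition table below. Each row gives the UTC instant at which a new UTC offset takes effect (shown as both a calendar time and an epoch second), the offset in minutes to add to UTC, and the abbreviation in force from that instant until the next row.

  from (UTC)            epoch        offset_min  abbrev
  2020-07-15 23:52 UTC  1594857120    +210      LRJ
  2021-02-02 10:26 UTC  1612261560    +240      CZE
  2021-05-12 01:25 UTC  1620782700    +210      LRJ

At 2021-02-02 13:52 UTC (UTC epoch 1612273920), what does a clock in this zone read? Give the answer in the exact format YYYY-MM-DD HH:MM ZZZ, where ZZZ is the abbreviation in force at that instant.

Query: 2021-02-02 13:52 UTC
Rule 2/3 (CZE, +04:00): 2021-02-02 10:26 UTC ≤ query < 2021-05-12 01:25 UTC
13·60 + 52 + 240 = 1072 min
1072 = 0·1440 + 1072; 1072 = 17·60 + 52 → 17:52, same day
→ 2021-02-02 17:52 CZE

2021-02-02 17:52 CZE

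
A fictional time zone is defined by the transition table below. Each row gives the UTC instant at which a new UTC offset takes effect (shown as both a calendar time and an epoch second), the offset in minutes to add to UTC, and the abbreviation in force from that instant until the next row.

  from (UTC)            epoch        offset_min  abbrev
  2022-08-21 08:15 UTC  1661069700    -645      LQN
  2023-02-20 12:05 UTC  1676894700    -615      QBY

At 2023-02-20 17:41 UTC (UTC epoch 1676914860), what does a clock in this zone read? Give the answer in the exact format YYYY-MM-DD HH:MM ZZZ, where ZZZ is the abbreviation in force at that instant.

Query: 2023-02-20 17:41 UTC
Rule 2/2 (QBY, -10:15): 2023-02-20 12:05 UTC ≤ query < +∞
17·60 + 41 - 615 = 446 min
446 = 0·1440 + 446; 446 = 7·60 + 26 → 07:26, same day
→ 2023-02-20 07:26 QBY

2023-02-20 07:26 QBY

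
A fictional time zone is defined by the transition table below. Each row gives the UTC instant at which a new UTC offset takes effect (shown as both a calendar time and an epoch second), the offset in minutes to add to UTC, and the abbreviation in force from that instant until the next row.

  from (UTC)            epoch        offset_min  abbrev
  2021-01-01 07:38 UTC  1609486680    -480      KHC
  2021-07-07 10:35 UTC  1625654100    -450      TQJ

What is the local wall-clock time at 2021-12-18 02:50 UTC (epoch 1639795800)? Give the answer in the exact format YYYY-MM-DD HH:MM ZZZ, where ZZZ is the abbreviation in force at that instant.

2021-12-17 19:20 TQJ

Query: 2021-12-18 02:50 UTC
Rule 2/2 (TQJ, -07:30): 2021-07-07 10:35 UTC ≤ query < +∞
2·60 + 50 - 450 = -280 min
-280 = -1·1440 + 1160; 1160 = 19·60 + 20 → 19:20, 2021-12-18 - 1 day = 2021-12-17
→ 2021-12-17 19:20 TQJ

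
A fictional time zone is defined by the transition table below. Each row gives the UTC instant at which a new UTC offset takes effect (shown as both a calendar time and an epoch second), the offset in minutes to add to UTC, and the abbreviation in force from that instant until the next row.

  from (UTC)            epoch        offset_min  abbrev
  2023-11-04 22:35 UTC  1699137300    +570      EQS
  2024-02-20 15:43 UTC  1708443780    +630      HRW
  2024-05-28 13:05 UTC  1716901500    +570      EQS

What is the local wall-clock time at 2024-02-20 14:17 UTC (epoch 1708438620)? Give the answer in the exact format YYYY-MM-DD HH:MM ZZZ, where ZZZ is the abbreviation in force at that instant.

2024-02-20 23:47 EQS

Query: 2024-02-20 14:17 UTC
Rule 1/3 (EQS, +09:30): 2023-11-04 22:35 UTC ≤ query < 2024-02-20 15:43 UTC
14·60 + 17 + 570 = 1427 min
1427 = 0·1440 + 1427; 1427 = 23·60 + 47 → 23:47, same day
→ 2024-02-20 23:47 EQS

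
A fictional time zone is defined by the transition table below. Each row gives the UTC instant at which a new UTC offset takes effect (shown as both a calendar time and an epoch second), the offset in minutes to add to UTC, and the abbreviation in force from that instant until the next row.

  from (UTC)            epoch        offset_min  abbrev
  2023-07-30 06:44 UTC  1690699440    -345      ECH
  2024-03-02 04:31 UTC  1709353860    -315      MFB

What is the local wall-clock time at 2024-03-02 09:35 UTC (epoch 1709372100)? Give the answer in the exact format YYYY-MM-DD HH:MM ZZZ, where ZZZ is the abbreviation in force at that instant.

Query: 2024-03-02 09:35 UTC
Rule 2/2 (MFB, -05:15): 2024-03-02 04:31 UTC ≤ query < +∞
9·60 + 35 - 315 = 260 min
260 = 0·1440 + 260; 260 = 4·60 + 20 → 04:20, same day
→ 2024-03-02 04:20 MFB

2024-03-02 04:20 MFB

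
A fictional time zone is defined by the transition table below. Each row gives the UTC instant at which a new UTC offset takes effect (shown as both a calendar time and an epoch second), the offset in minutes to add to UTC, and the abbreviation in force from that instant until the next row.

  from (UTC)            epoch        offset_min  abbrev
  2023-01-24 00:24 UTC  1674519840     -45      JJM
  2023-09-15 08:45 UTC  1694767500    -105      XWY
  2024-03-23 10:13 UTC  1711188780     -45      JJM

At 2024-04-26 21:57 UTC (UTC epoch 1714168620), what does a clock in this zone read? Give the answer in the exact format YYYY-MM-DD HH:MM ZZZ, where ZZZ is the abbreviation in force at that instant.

Query: 2024-04-26 21:57 UTC
Rule 3/3 (JJM, -00:45): 2024-03-23 10:13 UTC ≤ query < +∞
21·60 + 57 - 45 = 1272 min
1272 = 0·1440 + 1272; 1272 = 21·60 + 12 → 21:12, same day
→ 2024-04-26 21:12 JJM

2024-04-26 21:12 JJM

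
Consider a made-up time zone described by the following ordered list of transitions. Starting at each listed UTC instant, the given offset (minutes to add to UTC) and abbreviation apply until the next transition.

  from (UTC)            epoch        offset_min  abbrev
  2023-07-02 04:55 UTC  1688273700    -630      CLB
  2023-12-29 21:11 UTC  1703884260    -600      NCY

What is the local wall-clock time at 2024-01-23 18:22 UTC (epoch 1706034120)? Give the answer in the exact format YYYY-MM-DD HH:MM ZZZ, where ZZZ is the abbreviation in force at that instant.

Query: 2024-01-23 18:22 UTC
Rule 2/2 (NCY, -10:00): 2023-12-29 21:11 UTC ≤ query < +∞
18·60 + 22 - 600 = 502 min
502 = 0·1440 + 502; 502 = 8·60 + 22 → 08:22, same day
→ 2024-01-23 08:22 NCY

2024-01-23 08:22 NCY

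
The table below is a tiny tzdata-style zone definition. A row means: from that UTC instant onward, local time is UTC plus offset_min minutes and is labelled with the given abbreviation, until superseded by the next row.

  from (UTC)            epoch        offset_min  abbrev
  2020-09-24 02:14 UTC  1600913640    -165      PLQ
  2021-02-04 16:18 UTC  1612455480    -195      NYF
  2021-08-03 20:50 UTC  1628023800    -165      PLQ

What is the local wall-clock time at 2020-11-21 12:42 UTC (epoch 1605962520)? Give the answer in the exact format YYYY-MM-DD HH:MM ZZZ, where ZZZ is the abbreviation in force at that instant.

2020-11-21 09:57 PLQ

Query: 2020-11-21 12:42 UTC
Rule 1/3 (PLQ, -02:45): 2020-09-24 02:14 UTC ≤ query < 2021-02-04 16:18 UTC
12·60 + 42 - 165 = 597 min
597 = 0·1440 + 597; 597 = 9·60 + 57 → 09:57, same day
→ 2020-11-21 09:57 PLQ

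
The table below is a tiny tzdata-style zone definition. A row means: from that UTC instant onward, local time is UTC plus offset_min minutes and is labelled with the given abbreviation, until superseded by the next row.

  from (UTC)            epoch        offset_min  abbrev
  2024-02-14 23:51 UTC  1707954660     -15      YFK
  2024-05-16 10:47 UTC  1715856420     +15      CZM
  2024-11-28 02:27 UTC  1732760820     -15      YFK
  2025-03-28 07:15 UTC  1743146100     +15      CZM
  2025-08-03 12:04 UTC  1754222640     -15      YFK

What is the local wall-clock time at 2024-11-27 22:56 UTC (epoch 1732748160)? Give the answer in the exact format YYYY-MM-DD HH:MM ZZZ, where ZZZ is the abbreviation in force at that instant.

Query: 2024-11-27 22:56 UTC
Rule 2/5 (CZM, +00:15): 2024-05-16 10:47 UTC ≤ query < 2024-11-28 02:27 UTC
22·60 + 56 + 15 = 1391 min
1391 = 0·1440 + 1391; 1391 = 23·60 + 11 → 23:11, same day
→ 2024-11-27 23:11 CZM

2024-11-27 23:11 CZM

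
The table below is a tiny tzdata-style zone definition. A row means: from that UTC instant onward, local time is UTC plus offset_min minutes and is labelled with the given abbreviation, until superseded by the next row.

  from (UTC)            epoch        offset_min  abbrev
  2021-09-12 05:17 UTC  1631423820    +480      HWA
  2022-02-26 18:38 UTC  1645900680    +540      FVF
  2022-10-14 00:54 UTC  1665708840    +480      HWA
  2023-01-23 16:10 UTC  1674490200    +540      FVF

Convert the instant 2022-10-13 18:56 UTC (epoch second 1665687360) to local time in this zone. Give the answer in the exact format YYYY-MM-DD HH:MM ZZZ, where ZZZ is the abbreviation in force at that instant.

Query: 2022-10-13 18:56 UTC
Rule 2/4 (FVF, +09:00): 2022-02-26 18:38 UTC ≤ query < 2022-10-14 00:54 UTC
18·60 + 56 + 540 = 1676 min
1676 = 1·1440 + 236; 236 = 3·60 + 56 → 03:56, 2022-10-13 + 1 day = 2022-10-14
→ 2022-10-14 03:56 FVF

2022-10-14 03:56 FVF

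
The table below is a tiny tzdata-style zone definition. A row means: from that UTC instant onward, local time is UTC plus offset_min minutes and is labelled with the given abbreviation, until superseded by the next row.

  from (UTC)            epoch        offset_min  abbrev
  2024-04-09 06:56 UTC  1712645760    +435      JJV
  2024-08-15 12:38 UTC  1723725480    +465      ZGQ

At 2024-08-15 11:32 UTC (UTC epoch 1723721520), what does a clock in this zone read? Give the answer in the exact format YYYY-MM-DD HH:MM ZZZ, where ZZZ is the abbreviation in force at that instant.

2024-08-15 18:47 JJV

Query: 2024-08-15 11:32 UTC
Rule 1/2 (JJV, +07:15): 2024-04-09 06:56 UTC ≤ query < 2024-08-15 12:38 UTC
11·60 + 32 + 435 = 1127 min
1127 = 0·1440 + 1127; 1127 = 18·60 + 47 → 18:47, same day
→ 2024-08-15 18:47 JJV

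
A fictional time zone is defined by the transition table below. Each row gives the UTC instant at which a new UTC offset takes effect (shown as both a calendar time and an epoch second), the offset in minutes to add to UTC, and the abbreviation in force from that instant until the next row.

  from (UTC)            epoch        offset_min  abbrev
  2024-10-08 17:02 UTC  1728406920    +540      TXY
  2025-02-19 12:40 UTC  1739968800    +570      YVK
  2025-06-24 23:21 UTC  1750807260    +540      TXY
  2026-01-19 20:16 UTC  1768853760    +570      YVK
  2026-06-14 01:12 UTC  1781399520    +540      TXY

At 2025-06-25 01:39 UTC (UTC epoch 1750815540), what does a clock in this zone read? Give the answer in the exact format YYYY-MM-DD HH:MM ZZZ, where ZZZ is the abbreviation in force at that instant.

Query: 2025-06-25 01:39 UTC
Rule 3/5 (TXY, +09:00): 2025-06-24 23:21 UTC ≤ query < 2026-01-19 20:16 UTC
1·60 + 39 + 540 = 639 min
639 = 0·1440 + 639; 639 = 10·60 + 39 → 10:39, same day
→ 2025-06-25 10:39 TXY

2025-06-25 10:39 TXY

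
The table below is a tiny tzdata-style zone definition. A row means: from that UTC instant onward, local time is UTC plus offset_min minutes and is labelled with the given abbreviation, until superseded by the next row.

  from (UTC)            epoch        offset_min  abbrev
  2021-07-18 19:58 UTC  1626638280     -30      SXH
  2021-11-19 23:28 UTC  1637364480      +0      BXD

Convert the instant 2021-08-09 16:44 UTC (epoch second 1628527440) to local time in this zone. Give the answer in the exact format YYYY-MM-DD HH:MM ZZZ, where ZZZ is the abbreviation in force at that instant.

Query: 2021-08-09 16:44 UTC
Rule 1/2 (SXH, -00:30): 2021-07-18 19:58 UTC ≤ query < 2021-11-19 23:28 UTC
16·60 + 44 - 30 = 974 min
974 = 0·1440 + 974; 974 = 16·60 + 14 → 16:14, same day
→ 2021-08-09 16:14 SXH

2021-08-09 16:14 SXH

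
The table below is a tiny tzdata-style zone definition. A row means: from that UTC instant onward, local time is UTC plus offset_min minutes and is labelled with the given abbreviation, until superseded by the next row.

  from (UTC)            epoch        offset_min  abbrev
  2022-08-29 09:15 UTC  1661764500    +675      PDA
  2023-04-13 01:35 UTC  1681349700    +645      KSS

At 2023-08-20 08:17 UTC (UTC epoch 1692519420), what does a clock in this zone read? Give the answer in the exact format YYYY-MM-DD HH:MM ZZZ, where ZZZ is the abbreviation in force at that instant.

Query: 2023-08-20 08:17 UTC
Rule 2/2 (KSS, +10:45): 2023-04-13 01:35 UTC ≤ query < +∞
8·60 + 17 + 645 = 1142 min
1142 = 0·1440 + 1142; 1142 = 19·60 + 2 → 19:02, same day
→ 2023-08-20 19:02 KSS

2023-08-20 19:02 KSS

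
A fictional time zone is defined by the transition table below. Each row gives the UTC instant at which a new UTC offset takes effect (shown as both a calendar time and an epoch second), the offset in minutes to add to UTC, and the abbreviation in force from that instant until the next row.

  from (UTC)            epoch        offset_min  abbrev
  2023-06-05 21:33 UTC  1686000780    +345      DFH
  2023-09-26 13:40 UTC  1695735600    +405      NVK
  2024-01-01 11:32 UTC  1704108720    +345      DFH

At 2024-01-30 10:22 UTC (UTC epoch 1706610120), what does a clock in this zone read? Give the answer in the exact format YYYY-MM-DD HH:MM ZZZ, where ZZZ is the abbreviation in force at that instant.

Query: 2024-01-30 10:22 UTC
Rule 3/3 (DFH, +05:45): 2024-01-01 11:32 UTC ≤ query < +∞
10·60 + 22 + 345 = 967 min
967 = 0·1440 + 967; 967 = 16·60 + 7 → 16:07, same day
→ 2024-01-30 16:07 DFH

2024-01-30 16:07 DFH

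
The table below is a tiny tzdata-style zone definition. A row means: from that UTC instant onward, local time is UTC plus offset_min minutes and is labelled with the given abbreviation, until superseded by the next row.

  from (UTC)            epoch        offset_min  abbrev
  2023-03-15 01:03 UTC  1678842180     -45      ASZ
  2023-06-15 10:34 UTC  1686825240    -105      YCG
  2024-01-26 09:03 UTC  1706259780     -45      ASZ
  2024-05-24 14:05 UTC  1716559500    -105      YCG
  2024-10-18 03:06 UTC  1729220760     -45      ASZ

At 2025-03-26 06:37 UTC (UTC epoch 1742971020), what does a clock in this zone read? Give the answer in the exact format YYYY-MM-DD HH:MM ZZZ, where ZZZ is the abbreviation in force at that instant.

2025-03-26 05:52 ASZ

Query: 2025-03-26 06:37 UTC
Rule 5/5 (ASZ, -00:45): 2024-10-18 03:06 UTC ≤ query < +∞
6·60 + 37 - 45 = 352 min
352 = 0·1440 + 352; 352 = 5·60 + 52 → 05:52, same day
→ 2025-03-26 05:52 ASZ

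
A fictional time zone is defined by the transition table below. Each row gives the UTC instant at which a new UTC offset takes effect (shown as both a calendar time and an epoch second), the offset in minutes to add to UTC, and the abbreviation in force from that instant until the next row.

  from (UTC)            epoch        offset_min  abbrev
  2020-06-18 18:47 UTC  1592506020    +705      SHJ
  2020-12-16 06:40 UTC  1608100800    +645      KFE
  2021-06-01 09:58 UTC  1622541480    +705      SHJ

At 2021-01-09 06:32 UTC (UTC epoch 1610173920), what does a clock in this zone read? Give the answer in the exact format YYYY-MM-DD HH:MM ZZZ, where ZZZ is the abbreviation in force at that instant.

2021-01-09 17:17 KFE

Query: 2021-01-09 06:32 UTC
Rule 2/3 (KFE, +10:45): 2020-12-16 06:40 UTC ≤ query < 2021-06-01 09:58 UTC
6·60 + 32 + 645 = 1037 min
1037 = 0·1440 + 1037; 1037 = 17·60 + 17 → 17:17, same day
→ 2021-01-09 17:17 KFE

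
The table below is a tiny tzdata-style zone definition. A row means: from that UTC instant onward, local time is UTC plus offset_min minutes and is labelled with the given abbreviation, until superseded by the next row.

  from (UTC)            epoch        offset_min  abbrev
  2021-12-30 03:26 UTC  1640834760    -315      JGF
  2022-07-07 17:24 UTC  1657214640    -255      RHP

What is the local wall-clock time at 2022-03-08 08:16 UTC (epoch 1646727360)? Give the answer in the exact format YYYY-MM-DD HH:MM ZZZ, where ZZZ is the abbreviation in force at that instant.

2022-03-08 03:01 JGF

Query: 2022-03-08 08:16 UTC
Rule 1/2 (JGF, -05:15): 2021-12-30 03:26 UTC ≤ query < 2022-07-07 17:24 UTC
8·60 + 16 - 315 = 181 min
181 = 0·1440 + 181; 181 = 3·60 + 1 → 03:01, same day
→ 2022-03-08 03:01 JGF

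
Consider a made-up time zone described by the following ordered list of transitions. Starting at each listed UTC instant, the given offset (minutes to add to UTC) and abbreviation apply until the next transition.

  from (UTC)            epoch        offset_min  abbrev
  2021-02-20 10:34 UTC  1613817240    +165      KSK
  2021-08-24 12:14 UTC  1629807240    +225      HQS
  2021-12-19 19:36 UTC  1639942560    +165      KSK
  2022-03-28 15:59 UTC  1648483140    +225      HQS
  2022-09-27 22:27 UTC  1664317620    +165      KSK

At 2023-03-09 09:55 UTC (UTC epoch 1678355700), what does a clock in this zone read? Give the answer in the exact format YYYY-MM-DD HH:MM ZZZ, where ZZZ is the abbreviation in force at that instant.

2023-03-09 12:40 KSK

Query: 2023-03-09 09:55 UTC
Rule 5/5 (KSK, +02:45): 2022-09-27 22:27 UTC ≤ query < +∞
9·60 + 55 + 165 = 760 min
760 = 0·1440 + 760; 760 = 12·60 + 40 → 12:40, same day
→ 2023-03-09 12:40 KSK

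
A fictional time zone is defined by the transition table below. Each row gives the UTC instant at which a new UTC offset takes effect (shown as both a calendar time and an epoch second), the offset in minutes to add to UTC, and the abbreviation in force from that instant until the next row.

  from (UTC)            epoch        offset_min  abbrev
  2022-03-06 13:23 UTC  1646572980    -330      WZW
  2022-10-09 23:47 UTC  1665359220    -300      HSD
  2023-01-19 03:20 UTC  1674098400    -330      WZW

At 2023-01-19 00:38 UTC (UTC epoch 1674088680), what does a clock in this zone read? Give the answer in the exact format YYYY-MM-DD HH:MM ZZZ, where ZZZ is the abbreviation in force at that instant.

2023-01-18 19:38 HSD

Query: 2023-01-19 00:38 UTC
Rule 2/3 (HSD, -05:00): 2022-10-09 23:47 UTC ≤ query < 2023-01-19 03:20 UTC
0·60 + 38 - 300 = -262 min
-262 = -1·1440 + 1178; 1178 = 19·60 + 38 → 19:38, 2023-01-19 - 1 day = 2023-01-18
→ 2023-01-18 19:38 HSD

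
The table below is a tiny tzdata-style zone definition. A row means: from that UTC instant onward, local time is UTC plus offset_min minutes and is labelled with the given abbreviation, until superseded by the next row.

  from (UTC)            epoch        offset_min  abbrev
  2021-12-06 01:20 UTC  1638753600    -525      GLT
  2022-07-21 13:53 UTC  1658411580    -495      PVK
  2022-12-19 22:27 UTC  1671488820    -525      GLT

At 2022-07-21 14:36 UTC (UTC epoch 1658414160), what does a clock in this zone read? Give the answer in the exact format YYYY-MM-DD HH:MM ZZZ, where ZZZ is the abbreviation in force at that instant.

2022-07-21 06:21 PVK

Query: 2022-07-21 14:36 UTC
Rule 2/3 (PVK, -08:15): 2022-07-21 13:53 UTC ≤ query < 2022-12-19 22:27 UTC
14·60 + 36 - 495 = 381 min
381 = 0·1440 + 381; 381 = 6·60 + 21 → 06:21, same day
→ 2022-07-21 06:21 PVK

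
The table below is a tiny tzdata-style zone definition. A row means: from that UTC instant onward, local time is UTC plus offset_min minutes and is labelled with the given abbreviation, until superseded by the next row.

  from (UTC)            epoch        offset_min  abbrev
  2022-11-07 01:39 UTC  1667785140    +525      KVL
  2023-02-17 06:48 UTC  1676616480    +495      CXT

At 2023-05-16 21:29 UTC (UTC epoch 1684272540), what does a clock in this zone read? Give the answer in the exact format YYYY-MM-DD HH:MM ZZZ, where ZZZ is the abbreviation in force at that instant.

2023-05-17 05:44 CXT

Query: 2023-05-16 21:29 UTC
Rule 2/2 (CXT, +08:15): 2023-02-17 06:48 UTC ≤ query < +∞
21·60 + 29 + 495 = 1784 min
1784 = 1·1440 + 344; 344 = 5·60 + 44 → 05:44, 2023-05-16 + 1 day = 2023-05-17
→ 2023-05-17 05:44 CXT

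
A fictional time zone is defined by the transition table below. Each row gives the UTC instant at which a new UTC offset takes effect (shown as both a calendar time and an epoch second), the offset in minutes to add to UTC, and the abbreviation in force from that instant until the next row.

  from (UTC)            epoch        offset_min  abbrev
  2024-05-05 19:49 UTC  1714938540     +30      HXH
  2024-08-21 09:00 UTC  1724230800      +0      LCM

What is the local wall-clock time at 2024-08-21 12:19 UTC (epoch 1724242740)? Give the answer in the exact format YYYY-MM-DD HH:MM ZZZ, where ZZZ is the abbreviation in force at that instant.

2024-08-21 12:19 LCM

Query: 2024-08-21 12:19 UTC
Rule 2/2 (LCM, +00:00): 2024-08-21 09:00 UTC ≤ query < +∞
12·60 + 19 + 0 = 739 min
739 = 0·1440 + 739; 739 = 12·60 + 19 → 12:19, same day
→ 2024-08-21 12:19 LCM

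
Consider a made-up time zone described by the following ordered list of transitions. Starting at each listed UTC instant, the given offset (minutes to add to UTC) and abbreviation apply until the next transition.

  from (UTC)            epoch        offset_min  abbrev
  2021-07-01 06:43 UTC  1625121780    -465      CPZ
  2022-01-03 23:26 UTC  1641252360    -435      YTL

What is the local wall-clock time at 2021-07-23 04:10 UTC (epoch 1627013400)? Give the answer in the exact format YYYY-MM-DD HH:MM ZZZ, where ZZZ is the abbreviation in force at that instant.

2021-07-22 20:25 CPZ

Query: 2021-07-23 04:10 UTC
Rule 1/2 (CPZ, -07:45): 2021-07-01 06:43 UTC ≤ query < 2022-01-03 23:26 UTC
4·60 + 10 - 465 = -215 min
-215 = -1·1440 + 1225; 1225 = 20·60 + 25 → 20:25, 2021-07-23 - 1 day = 2021-07-22
→ 2021-07-22 20:25 CPZ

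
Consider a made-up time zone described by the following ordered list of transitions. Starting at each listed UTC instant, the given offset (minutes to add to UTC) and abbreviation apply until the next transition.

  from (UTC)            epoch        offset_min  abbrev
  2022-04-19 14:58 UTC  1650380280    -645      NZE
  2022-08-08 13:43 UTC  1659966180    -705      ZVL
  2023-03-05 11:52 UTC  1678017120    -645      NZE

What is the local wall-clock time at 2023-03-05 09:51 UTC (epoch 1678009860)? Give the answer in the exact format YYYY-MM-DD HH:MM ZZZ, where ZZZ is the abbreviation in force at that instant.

2023-03-04 22:06 ZVL

Query: 2023-03-05 09:51 UTC
Rule 2/3 (ZVL, -11:45): 2022-08-08 13:43 UTC ≤ query < 2023-03-05 11:52 UTC
9·60 + 51 - 705 = -114 min
-114 = -1·1440 + 1326; 1326 = 22·60 + 6 → 22:06, 2023-03-05 - 1 day = 2023-03-04
→ 2023-03-04 22:06 ZVL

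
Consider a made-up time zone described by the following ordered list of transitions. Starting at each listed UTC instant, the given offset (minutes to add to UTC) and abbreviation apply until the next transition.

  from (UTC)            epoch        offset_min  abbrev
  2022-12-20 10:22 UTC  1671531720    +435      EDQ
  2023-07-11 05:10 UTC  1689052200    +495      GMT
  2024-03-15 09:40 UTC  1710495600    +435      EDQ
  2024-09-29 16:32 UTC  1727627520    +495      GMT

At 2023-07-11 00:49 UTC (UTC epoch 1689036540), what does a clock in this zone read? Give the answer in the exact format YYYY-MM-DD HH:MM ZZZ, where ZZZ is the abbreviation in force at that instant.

Query: 2023-07-11 00:49 UTC
Rule 1/4 (EDQ, +07:15): 2022-12-20 10:22 UTC ≤ query < 2023-07-11 05:10 UTC
0·60 + 49 + 435 = 484 min
484 = 0·1440 + 484; 484 = 8·60 + 4 → 08:04, same day
→ 2023-07-11 08:04 EDQ

2023-07-11 08:04 EDQ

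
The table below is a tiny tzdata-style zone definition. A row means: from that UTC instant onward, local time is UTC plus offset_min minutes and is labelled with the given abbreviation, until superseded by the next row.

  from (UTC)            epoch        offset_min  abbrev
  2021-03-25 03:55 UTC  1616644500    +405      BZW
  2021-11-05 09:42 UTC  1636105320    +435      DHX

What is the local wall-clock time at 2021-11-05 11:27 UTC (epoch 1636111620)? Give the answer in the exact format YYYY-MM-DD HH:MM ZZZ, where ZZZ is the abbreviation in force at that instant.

Query: 2021-11-05 11:27 UTC
Rule 2/2 (DHX, +07:15): 2021-11-05 09:42 UTC ≤ query < +∞
11·60 + 27 + 435 = 1122 min
1122 = 0·1440 + 1122; 1122 = 18·60 + 42 → 18:42, same day
→ 2021-11-05 18:42 DHX

2021-11-05 18:42 DHX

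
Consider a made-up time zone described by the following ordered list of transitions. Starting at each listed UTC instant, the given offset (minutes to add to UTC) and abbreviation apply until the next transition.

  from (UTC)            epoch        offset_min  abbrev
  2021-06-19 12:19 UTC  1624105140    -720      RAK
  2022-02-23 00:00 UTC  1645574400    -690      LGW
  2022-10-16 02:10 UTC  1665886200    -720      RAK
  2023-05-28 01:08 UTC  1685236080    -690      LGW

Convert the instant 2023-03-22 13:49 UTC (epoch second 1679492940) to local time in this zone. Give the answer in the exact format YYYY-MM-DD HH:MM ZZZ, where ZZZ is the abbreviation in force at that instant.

Query: 2023-03-22 13:49 UTC
Rule 3/4 (RAK, -12:00): 2022-10-16 02:10 UTC ≤ query < 2023-05-28 01:08 UTC
13·60 + 49 - 720 = 109 min
109 = 0·1440 + 109; 109 = 1·60 + 49 → 01:49, same day
→ 2023-03-22 01:49 RAK

2023-03-22 01:49 RAK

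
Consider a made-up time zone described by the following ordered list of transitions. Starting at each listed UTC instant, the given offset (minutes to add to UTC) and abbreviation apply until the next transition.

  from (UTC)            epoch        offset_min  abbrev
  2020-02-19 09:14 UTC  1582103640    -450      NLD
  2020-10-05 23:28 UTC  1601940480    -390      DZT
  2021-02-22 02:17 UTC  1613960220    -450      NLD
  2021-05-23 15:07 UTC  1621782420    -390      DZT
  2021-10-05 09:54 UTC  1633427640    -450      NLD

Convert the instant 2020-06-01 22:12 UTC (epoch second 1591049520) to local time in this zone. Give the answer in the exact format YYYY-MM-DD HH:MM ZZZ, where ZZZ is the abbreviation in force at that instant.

2020-06-01 14:42 NLD

Query: 2020-06-01 22:12 UTC
Rule 1/5 (NLD, -07:30): 2020-02-19 09:14 UTC ≤ query < 2020-10-05 23:28 UTC
22·60 + 12 - 450 = 882 min
882 = 0·1440 + 882; 882 = 14·60 + 42 → 14:42, same day
→ 2020-06-01 14:42 NLD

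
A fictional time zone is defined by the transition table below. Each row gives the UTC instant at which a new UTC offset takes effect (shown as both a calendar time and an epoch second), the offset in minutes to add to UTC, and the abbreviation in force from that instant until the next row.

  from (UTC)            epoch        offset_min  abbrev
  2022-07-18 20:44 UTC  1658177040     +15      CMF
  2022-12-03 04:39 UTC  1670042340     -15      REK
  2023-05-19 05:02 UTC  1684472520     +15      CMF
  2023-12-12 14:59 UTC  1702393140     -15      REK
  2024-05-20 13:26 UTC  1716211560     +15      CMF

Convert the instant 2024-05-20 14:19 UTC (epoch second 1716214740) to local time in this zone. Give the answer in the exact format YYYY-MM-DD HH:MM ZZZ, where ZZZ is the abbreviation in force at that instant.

Query: 2024-05-20 14:19 UTC
Rule 5/5 (CMF, +00:15): 2024-05-20 13:26 UTC ≤ query < +∞
14·60 + 19 + 15 = 874 min
874 = 0·1440 + 874; 874 = 14·60 + 34 → 14:34, same day
→ 2024-05-20 14:34 CMF

2024-05-20 14:34 CMF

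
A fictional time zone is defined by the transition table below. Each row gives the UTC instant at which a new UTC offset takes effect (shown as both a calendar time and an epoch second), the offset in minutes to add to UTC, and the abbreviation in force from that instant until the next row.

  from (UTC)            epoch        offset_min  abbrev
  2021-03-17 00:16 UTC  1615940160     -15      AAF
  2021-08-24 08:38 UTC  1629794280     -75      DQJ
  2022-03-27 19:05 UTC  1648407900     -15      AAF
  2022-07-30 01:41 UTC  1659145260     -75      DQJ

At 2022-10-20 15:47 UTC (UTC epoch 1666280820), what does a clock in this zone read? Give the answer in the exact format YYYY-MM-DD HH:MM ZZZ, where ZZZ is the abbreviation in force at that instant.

Query: 2022-10-20 15:47 UTC
Rule 4/4 (DQJ, -01:15): 2022-07-30 01:41 UTC ≤ query < +∞
15·60 + 47 - 75 = 872 min
872 = 0·1440 + 872; 872 = 14·60 + 32 → 14:32, same day
→ 2022-10-20 14:32 DQJ

2022-10-20 14:32 DQJ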